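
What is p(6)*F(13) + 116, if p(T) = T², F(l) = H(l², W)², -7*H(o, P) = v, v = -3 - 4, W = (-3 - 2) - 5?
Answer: 152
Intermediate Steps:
W = -10 (W = -5 - 5 = -10)
v = -7
H(o, P) = 1 (H(o, P) = -⅐*(-7) = 1)
F(l) = 1 (F(l) = 1² = 1)
p(6)*F(13) + 116 = 6²*1 + 116 = 36*1 + 116 = 36 + 116 = 152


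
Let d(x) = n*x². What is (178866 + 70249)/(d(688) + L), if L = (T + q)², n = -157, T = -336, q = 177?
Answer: -249115/74289727 ≈ -0.0033533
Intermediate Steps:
d(x) = -157*x²
L = 25281 (L = (-336 + 177)² = (-159)² = 25281)
(178866 + 70249)/(d(688) + L) = (178866 + 70249)/(-157*688² + 25281) = 249115/(-157*473344 + 25281) = 249115/(-74315008 + 25281) = 249115/(-74289727) = 249115*(-1/74289727) = -249115/74289727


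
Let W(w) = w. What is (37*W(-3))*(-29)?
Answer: 3219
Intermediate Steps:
(37*W(-3))*(-29) = (37*(-3))*(-29) = -111*(-29) = 3219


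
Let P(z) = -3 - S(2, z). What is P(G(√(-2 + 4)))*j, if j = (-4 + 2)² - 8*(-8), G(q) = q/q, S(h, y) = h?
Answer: -340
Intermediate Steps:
G(q) = 1
j = 68 (j = (-2)² + 64 = 4 + 64 = 68)
P(z) = -5 (P(z) = -3 - 1*2 = -3 - 2 = -5)
P(G(√(-2 + 4)))*j = -5*68 = -340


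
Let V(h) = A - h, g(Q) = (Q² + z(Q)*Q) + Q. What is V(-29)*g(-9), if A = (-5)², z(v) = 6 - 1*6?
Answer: 3888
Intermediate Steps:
z(v) = 0 (z(v) = 6 - 6 = 0)
g(Q) = Q + Q² (g(Q) = (Q² + 0*Q) + Q = (Q² + 0) + Q = Q² + Q = Q + Q²)
A = 25
V(h) = 25 - h
V(-29)*g(-9) = (25 - 1*(-29))*(-9*(1 - 9)) = (25 + 29)*(-9*(-8)) = 54*72 = 3888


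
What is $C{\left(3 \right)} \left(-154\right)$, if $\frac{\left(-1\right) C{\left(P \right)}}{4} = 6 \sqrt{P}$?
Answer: $3696 \sqrt{3} \approx 6401.7$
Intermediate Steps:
$C{\left(P \right)} = - 24 \sqrt{P}$ ($C{\left(P \right)} = - 4 \cdot 6 \sqrt{P} = - 24 \sqrt{P}$)
$C{\left(3 \right)} \left(-154\right) = - 24 \sqrt{3} \left(-154\right) = 3696 \sqrt{3}$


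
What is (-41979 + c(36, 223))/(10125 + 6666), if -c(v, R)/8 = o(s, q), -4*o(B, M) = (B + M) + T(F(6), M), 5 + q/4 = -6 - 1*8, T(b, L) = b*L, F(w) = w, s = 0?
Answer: -43043/16791 ≈ -2.5635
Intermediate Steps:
T(b, L) = L*b
q = -76 (q = -20 + 4*(-6 - 1*8) = -20 + 4*(-6 - 8) = -20 + 4*(-14) = -20 - 56 = -76)
o(B, M) = -7*M/4 - B/4 (o(B, M) = -((B + M) + M*6)/4 = -((B + M) + 6*M)/4 = -(B + 7*M)/4 = -7*M/4 - B/4)
c(v, R) = -1064 (c(v, R) = -8*(-7/4*(-76) - 1/4*0) = -8*(133 + 0) = -8*133 = -1064)
(-41979 + c(36, 223))/(10125 + 6666) = (-41979 - 1064)/(10125 + 6666) = -43043/16791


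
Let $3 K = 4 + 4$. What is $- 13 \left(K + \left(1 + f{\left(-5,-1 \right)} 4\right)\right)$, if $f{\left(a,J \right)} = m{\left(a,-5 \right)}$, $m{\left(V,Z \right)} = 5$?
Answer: $- \frac{923}{3} \approx -307.67$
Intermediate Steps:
$K = \frac{8}{3}$ ($K = \frac{4 + 4}{3} = \frac{1}{3} \cdot 8 = \frac{8}{3} \approx 2.6667$)
$f{\left(a,J \right)} = 5$
$- 13 \left(K + \left(1 + f{\left(-5,-1 \right)} 4\right)\right) = - 13 \left(\frac{8}{3} + \left(1 + 5 \cdot 4\right)\right) = - 13 \left(\frac{8}{3} + \left(1 + 20\right)\right) = - 13 \left(\frac{8}{3} + 21\right) = \left(-13\right) \frac{71}{3} = - \frac{923}{3}$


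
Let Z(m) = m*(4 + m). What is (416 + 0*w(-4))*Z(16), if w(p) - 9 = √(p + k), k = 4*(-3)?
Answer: 133120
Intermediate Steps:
k = -12
w(p) = 9 + √(-12 + p) (w(p) = 9 + √(p - 12) = 9 + √(-12 + p))
(416 + 0*w(-4))*Z(16) = (416 + 0*(9 + √(-12 - 4)))*(16*(4 + 16)) = (416 + 0*(9 + √(-16)))*(16*20) = (416 + 0*(9 + 4*I))*320 = (416 + 0)*320 = 416*320 = 133120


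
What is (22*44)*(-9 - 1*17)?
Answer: -25168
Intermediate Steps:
(22*44)*(-9 - 1*17) = 968*(-9 - 17) = 968*(-26) = -25168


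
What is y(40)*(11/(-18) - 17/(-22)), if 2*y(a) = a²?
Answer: 12800/99 ≈ 129.29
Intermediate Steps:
y(a) = a²/2
y(40)*(11/(-18) - 17/(-22)) = ((½)*40²)*(11/(-18) - 17/(-22)) = ((½)*1600)*(11*(-1/18) - 17*(-1/22)) = 800*(-11/18 + 17/22) = 800*(16/99) = 12800/99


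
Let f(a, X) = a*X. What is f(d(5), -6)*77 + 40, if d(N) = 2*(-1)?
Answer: 964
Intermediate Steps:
d(N) = -2
f(a, X) = X*a
f(d(5), -6)*77 + 40 = -6*(-2)*77 + 40 = 12*77 + 40 = 924 + 40 = 964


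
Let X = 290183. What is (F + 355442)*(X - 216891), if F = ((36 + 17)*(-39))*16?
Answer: 23627142040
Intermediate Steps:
F = -33072 (F = (53*(-39))*16 = -2067*16 = -33072)
(F + 355442)*(X - 216891) = (-33072 + 355442)*(290183 - 216891) = 322370*73292 = 23627142040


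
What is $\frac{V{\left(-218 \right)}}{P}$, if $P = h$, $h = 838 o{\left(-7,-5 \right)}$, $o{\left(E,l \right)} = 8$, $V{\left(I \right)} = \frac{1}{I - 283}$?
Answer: $- \frac{1}{3358704} \approx -2.9773 \cdot 10^{-7}$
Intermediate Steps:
$V{\left(I \right)} = \frac{1}{-283 + I}$
$h = 6704$ ($h = 838 \cdot 8 = 6704$)
$P = 6704$
$\frac{V{\left(-218 \right)}}{P} = \frac{1}{\left(-283 - 218\right) 6704} = \frac{1}{-501} \cdot \frac{1}{6704} = \left(- \frac{1}{501}\right) \frac{1}{6704} = - \frac{1}{3358704}$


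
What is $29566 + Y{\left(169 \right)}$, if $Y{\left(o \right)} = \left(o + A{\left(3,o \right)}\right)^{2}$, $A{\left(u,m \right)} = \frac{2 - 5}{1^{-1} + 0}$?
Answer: $57122$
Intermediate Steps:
$A{\left(u,m \right)} = -3$ ($A{\left(u,m \right)} = - \frac{3}{1 + 0} = - \frac{3}{1} = \left(-3\right) 1 = -3$)
$Y{\left(o \right)} = \left(-3 + o\right)^{2}$ ($Y{\left(o \right)} = \left(o - 3\right)^{2} = \left(-3 + o\right)^{2}$)
$29566 + Y{\left(169 \right)} = 29566 + \left(-3 + 169\right)^{2} = 29566 + 166^{2} = 29566 + 27556 = 57122$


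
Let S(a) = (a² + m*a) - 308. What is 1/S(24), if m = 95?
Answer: 1/2548 ≈ 0.00039246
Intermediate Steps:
S(a) = -308 + a² + 95*a (S(a) = (a² + 95*a) - 308 = -308 + a² + 95*a)
1/S(24) = 1/(-308 + 24² + 95*24) = 1/(-308 + 576 + 2280) = 1/2548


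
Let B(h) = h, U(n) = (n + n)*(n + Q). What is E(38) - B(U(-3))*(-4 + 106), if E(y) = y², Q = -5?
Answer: -3452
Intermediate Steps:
U(n) = 2*n*(-5 + n) (U(n) = (n + n)*(n - 5) = (2*n)*(-5 + n) = 2*n*(-5 + n))
E(38) - B(U(-3))*(-4 + 106) = 38² - 2*(-3)*(-5 - 3)*(-4 + 106) = 1444 - 2*(-3)*(-8)*102 = 1444 - 48*102 = 1444 - 1*4896 = 1444 - 4896 = -3452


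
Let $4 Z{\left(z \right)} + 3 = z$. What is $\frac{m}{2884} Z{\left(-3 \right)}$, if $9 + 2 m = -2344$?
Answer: $\frac{7059}{11536} \approx 0.61191$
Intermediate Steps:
$m = - \frac{2353}{2}$ ($m = - \frac{9}{2} + \frac{1}{2} \left(-2344\right) = - \frac{9}{2} - 1172 = - \frac{2353}{2} \approx -1176.5$)
$Z{\left(z \right)} = - \frac{3}{4} + \frac{z}{4}$
$\frac{m}{2884} Z{\left(-3 \right)} = - \frac{2353}{2 \cdot 2884} \left(- \frac{3}{4} + \frac{1}{4} \left(-3\right)\right) = \left(- \frac{2353}{2}\right) \frac{1}{2884} \left(- \frac{3}{4} - \frac{3}{4}\right) = \left(- \frac{2353}{5768}\right) \left(- \frac{3}{2}\right) = \frac{7059}{11536}$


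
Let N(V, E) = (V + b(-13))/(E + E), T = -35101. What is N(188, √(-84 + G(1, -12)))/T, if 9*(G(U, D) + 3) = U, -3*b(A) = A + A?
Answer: 295*I*√782/27448982 ≈ 0.00030054*I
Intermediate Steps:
b(A) = -2*A/3 (b(A) = -(A + A)/3 = -2*A/3)
G(U, D) = -3 + U/9
N(V, E) = (26/3 + V)/(2*E) (N(V, E) = (V - ⅔*(-13))/(E + E) = (V + 26/3)/((2*E)) = (26/3 + V)*(1/(2*E)) = (26/3 + V)/(2*E))
N(188, √(-84 + G(1, -12)))/T = ((26 + 3*188)/(6*(√(-84 + (-3 + (⅑)*1)))))/(-35101) = ((26 + 564)/(6*(√(-84 + (-3 + ⅑)))))*(-1/35101) = ((⅙)*590/√(-84 - 26/9))*(-1/35101) = ((⅙)*590/√(-782/9))*(-1/35101) = ((⅙)*590/(I*√782/3))*(-1/35101) = ((⅙)*(-3*I*√782/782)*590)*(-1/35101) = -295*I*√782/782*(-1/35101) = 295*I*√782/27448982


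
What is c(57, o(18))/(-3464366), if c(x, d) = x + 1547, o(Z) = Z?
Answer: -802/1732183 ≈ -0.00046300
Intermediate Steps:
c(x, d) = 1547 + x
c(57, o(18))/(-3464366) = (1547 + 57)/(-3464366) = 1604*(-1/3464366) = -802/1732183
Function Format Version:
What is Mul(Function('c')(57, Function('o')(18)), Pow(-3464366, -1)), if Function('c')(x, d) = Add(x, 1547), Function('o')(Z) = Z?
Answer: Rational(-802, 1732183) ≈ -0.00046300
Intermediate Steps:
Function('c')(x, d) = Add(1547, x)
Mul(Function('c')(57, Function('o')(18)), Pow(-3464366, -1)) = Mul(Add(1547, 57), Pow(-3464366, -1)) = Mul(1604, Rational(-1, 3464366)) = Rational(-802, 1732183)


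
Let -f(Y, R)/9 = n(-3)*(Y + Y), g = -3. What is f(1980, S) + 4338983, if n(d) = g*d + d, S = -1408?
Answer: 4125143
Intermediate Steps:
n(d) = -2*d (n(d) = -3*d + d = -2*d)
f(Y, R) = -108*Y (f(Y, R) = -9*(-2*(-3))*(Y + Y) = -54*2*Y = -108*Y)
f(1980, S) + 4338983 = -108*1980 + 4338983 = -213840 + 4338983 = 4125143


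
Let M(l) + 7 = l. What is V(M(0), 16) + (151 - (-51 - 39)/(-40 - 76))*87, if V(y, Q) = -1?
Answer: 26137/2 ≈ 13069.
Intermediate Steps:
M(l) = -7 + l
V(M(0), 16) + (151 - (-51 - 39)/(-40 - 76))*87 = -1 + (151 - (-51 - 39)/(-40 - 76))*87 = -1 + (151 - (-90)/(-116))*87 = -1 + (151 - (-90)*(-1)/116)*87 = -1 + (151 - 1*45/58)*87 = -1 + (151 - 45/58)*87 = -1 + (8713/58)*87 = -1 + 26139/2 = 26137/2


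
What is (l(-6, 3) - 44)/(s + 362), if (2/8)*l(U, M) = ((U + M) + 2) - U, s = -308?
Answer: -4/9 ≈ -0.44444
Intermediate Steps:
l(U, M) = 8 + 4*M (l(U, M) = 4*(((U + M) + 2) - U) = 4*(((M + U) + 2) - U) = 4*((2 + M + U) - U) = 4*(2 + M) = 8 + 4*M)
(l(-6, 3) - 44)/(s + 362) = ((8 + 4*3) - 44)/(-308 + 362) = ((8 + 12) - 44)/54 = (20 - 44)*(1/54) = -24*1/54 = -4/9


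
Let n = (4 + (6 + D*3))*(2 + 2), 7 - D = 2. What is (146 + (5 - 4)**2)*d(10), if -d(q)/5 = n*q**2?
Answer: -7350000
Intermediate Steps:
D = 5 (D = 7 - 1*2 = 7 - 2 = 5)
n = 100 (n = (4 + (6 + 5*3))*(2 + 2) = (4 + (6 + 15))*4 = (4 + 21)*4 = 25*4 = 100)
d(q) = -500*q**2
(146 + (5 - 4)**2)*d(10) = (146 + (5 - 4)**2)*(-500*10**2) = (146 + 1**2)*(-500*100) = (146 + 1)*(-50000) = 147*(-50000) = -7350000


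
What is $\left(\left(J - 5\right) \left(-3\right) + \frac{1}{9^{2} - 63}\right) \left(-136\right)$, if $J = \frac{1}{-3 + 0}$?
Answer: $- \frac{19652}{9} \approx -2183.6$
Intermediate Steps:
$J = - \frac{1}{3}$ ($J = \frac{1}{-3} = - \frac{1}{3} \approx -0.33333$)
$\left(\left(J - 5\right) \left(-3\right) + \frac{1}{9^{2} - 63}\right) \left(-136\right) = \left(\left(- \frac{1}{3} - 5\right) \left(-3\right) + \frac{1}{9^{2} - 63}\right) \left(-136\right) = \left(\left(- \frac{16}{3}\right) \left(-3\right) + \frac{1}{81 - 63}\right) \left(-136\right) = \left(16 + \frac{1}{18}\right) \left(-136\right) = \frac{289}{18} \left(-136\right) = - \frac{19652}{9}$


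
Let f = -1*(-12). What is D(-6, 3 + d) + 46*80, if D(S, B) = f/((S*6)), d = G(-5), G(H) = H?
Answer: 11039/3 ≈ 3679.7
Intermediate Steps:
d = -5
f = 12
D(S, B) = 2/S (D(S, B) = 12/((S*6)) = 12/((6*S)) = 12*(1/(6*S)) = 2/S)
D(-6, 3 + d) + 46*80 = 2/(-6) + 46*80 = 2*(-⅙) + 3680 = -⅓ + 3680 = 11039/3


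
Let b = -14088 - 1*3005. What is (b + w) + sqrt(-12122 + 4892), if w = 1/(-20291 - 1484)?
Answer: -372200076/21775 + I*sqrt(7230) ≈ -17093.0 + 85.029*I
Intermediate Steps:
w = -1/21775 (w = 1/(-21775) = -1/21775 ≈ -4.5924e-5)
b = -17093 (b = -14088 - 3005 = -17093)
(b + w) + sqrt(-12122 + 4892) = (-17093 - 1/21775) + sqrt(-12122 + 4892) = -372200076/21775 + sqrt(-7230) = -372200076/21775 + I*sqrt(7230)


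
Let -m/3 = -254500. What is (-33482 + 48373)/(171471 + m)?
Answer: 14891/934971 ≈ 0.015927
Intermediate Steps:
m = 763500 (m = -3*(-254500) = 763500)
(-33482 + 48373)/(171471 + m) = (-33482 + 48373)/(171471 + 763500) = 14891/934971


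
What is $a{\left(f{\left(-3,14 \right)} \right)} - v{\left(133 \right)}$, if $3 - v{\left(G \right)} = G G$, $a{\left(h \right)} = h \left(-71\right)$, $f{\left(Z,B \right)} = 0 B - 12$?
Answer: $18538$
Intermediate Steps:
$f{\left(Z,B \right)} = -12$ ($f{\left(Z,B \right)} = 0 - 12 = -12$)
$a{\left(h \right)} = - 71 h$
$v{\left(G \right)} = 3 - G^{2}$ ($v{\left(G \right)} = 3 - G G = 3 - G^{2}$)
$a{\left(f{\left(-3,14 \right)} \right)} - v{\left(133 \right)} = \left(-71\right) \left(-12\right) - \left(3 - 133^{2}\right) = 852 - \left(3 - 17689\right) = 852 - -17686 = 852 + 17686 = 18538$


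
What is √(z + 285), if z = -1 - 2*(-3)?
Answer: √290 ≈ 17.029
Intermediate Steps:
z = 5 (z = -1 + 6 = 5)
√(z + 285) = √(5 + 285) = √290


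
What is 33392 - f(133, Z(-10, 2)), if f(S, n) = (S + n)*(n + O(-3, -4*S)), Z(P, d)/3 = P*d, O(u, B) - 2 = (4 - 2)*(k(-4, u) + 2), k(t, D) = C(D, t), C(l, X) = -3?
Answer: 37772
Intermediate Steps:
k(t, D) = -3
O(u, B) = 0 (O(u, B) = 2 + (4 - 2)*(-3 + 2) = 2 + 2*(-1) = 2 - 2 = 0)
Z(P, d) = 3*P*d (Z(P, d) = 3*(P*d) = 3*P*d)
f(S, n) = n*(S + n) (f(S, n) = (S + n)*(n + 0) = (S + n)*n = n*(S + n))
33392 - f(133, Z(-10, 2)) = 33392 - 3*(-10)*2*(133 + 3*(-10)*2) = 33392 - (-60)*(133 - 60) = 33392 - (-60)*73 = 33392 - 1*(-4380) = 33392 + 4380 = 37772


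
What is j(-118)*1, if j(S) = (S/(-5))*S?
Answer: -13924/5 ≈ -2784.8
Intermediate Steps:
j(S) = -S**2/5 (j(S) = (S*(-1/5))*S = (-S/5)*S = -S**2/5)
j(-118)*1 = -1/5*(-118)**2*1 = -1/5*13924*1 = -13924/5*1 = -13924/5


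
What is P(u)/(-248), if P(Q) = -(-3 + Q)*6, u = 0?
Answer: -9/124 ≈ -0.072581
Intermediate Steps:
P(Q) = 18 - 6*Q (P(Q) = -(-18 + 6*Q) = 18 - 6*Q)
P(u)/(-248) = (18 - 6*0)/(-248) = -(18 + 0)/248 = -1/248*18 = -9/124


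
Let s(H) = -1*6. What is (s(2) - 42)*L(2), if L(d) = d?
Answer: -96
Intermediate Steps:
s(H) = -6
(s(2) - 42)*L(2) = (-6 - 42)*2 = -48*2 = -96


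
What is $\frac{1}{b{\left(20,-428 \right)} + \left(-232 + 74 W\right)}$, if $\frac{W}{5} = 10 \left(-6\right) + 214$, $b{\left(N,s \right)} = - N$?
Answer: $\frac{1}{56728} \approx 1.7628 \cdot 10^{-5}$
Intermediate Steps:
$W = 770$ ($W = 5 \left(10 \left(-6\right) + 214\right) = 5 \left(-60 + 214\right) = 5 \cdot 154 = 770$)
$\frac{1}{b{\left(20,-428 \right)} + \left(-232 + 74 W\right)} = \frac{1}{\left(-1\right) 20 + \left(-232 + 74 \cdot 770\right)} = \frac{1}{-20 + \left(-232 + 56980\right)} = \frac{1}{-20 + 56748} = \frac{1}{56728}$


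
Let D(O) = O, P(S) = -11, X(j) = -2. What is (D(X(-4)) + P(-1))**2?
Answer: 169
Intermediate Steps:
(D(X(-4)) + P(-1))**2 = (-2 - 11)**2 = (-13)**2 = 169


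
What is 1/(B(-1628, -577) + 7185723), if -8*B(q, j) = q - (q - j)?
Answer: 8/57486361 ≈ 1.3916e-7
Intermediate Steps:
B(q, j) = -j/8 (B(q, j) = -(q - (q - j))/8 = -(q + (j - q))/8 = -j/8)
1/(B(-1628, -577) + 7185723) = 1/(-⅛*(-577) + 7185723) = 1/(577/8 + 7185723) = 1/(57486361/8) = 8/57486361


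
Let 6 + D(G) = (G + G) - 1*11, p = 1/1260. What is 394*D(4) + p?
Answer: -4467959/1260 ≈ -3546.0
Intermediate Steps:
p = 1/1260 ≈ 0.00079365
D(G) = -17 + 2*G (D(G) = -6 + ((G + G) - 1*11) = -6 + (2*G - 11) = -6 + (-11 + 2*G) = -17 + 2*G)
394*D(4) + p = 394*(-17 + 2*4) + 1/1260 = 394*(-17 + 8) + 1/1260 = 394*(-9) + 1/1260 = -3546 + 1/1260 = -4467959/1260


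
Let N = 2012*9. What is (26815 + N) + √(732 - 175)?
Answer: 44923 + √557 ≈ 44947.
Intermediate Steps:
N = 18108
(26815 + N) + √(732 - 175) = (26815 + 18108) + √(732 - 175) = 44923 + √557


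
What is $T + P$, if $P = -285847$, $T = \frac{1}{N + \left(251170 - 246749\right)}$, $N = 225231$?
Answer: $- \frac{65645335243}{229652} \approx -2.8585 \cdot 10^{5}$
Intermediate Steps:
$T = \frac{1}{229652}$ ($T = \frac{1}{225231 + \left(251170 - 246749\right)} = \frac{1}{225231 + 4421} = \frac{1}{229652} \approx 4.3544 \cdot 10^{-6}$)
$T + P = \frac{1}{229652} - 285847 = - \frac{65645335243}{229652}$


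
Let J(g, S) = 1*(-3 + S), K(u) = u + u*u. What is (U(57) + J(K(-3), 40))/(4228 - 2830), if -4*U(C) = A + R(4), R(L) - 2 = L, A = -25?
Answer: 167/5592 ≈ 0.029864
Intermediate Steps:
K(u) = u + u**2
R(L) = 2 + L
J(g, S) = -3 + S
U(C) = 19/4 (U(C) = -(-25 + (2 + 4))/4 = -(-25 + 6)/4 = -1/4*(-19) = 19/4)
(U(57) + J(K(-3), 40))/(4228 - 2830) = (19/4 + (-3 + 40))/(4228 - 2830) = (19/4 + 37)/1398 = (167/4)*(1/1398) = 167/5592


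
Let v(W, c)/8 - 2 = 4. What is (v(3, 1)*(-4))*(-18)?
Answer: 3456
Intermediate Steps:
v(W, c) = 48 (v(W, c) = 16 + 8*4 = 16 + 32 = 48)
(v(3, 1)*(-4))*(-18) = (48*(-4))*(-18) = -192*(-18) = 3456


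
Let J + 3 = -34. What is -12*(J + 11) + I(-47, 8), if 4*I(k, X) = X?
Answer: 314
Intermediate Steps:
J = -37 (J = -3 - 34 = -37)
I(k, X) = X/4
-12*(J + 11) + I(-47, 8) = -12*(-37 + 11) + (1/4)*8 = -12*(-26) + 2 = 312 + 2 = 314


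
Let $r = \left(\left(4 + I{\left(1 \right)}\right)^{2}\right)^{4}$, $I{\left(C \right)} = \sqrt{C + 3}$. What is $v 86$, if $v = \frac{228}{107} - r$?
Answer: $- \frac{15455806824}{107} \approx -1.4445 \cdot 10^{8}$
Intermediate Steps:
$I{\left(C \right)} = \sqrt{3 + C}$
$r = 1679616$ ($r = \left(\left(4 + \sqrt{3 + 1}\right)^{2}\right)^{4} = \left(\left(4 + \sqrt{4}\right)^{2}\right)^{4} = \left(\left(4 + 2\right)^{2}\right)^{4} = \left(6^{2}\right)^{4} = 36^{4} = 1679616$)
$v = - \frac{179718684}{107}$ ($v = \frac{228}{107} - 1679616 = - \frac{179718684}{107} \approx -1.6796 \cdot 10^{6}$)
$v 86 = \left(- \frac{179718684}{107}\right) 86 = - \frac{15455806824}{107}$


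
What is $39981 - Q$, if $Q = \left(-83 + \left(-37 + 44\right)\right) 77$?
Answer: $45833$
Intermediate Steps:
$Q = -5852$ ($Q = \left(-83 + 7\right) 77 = \left(-76\right) 77 = -5852$)
$39981 - Q = 39981 - -5852 = 39981 + 5852 = 45833$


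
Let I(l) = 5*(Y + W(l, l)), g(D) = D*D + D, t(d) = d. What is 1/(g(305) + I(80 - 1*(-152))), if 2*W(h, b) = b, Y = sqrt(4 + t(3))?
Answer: 18782/1763817585 - sqrt(7)/1763817585 ≈ 1.0647e-5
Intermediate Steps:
g(D) = D + D**2 (g(D) = D**2 + D = D + D**2)
Y = sqrt(7) (Y = sqrt(4 + 3) = sqrt(7) ≈ 2.6458)
W(h, b) = b/2
I(l) = 5*sqrt(7) + 5*l/2 (I(l) = 5*(sqrt(7) + l/2) = 5*sqrt(7) + 5*l/2)
1/(g(305) + I(80 - 1*(-152))) = 1/(305*(1 + 305) + (5*sqrt(7) + 5*(80 - 1*(-152))/2)) = 1/(305*306 + (5*sqrt(7) + 5*(80 + 152)/2)) = 1/(93330 + (5*sqrt(7) + (5/2)*232)) = 1/(93330 + (5*sqrt(7) + 580)) = 1/(93330 + (580 + 5*sqrt(7))) = 1/(93910 + 5*sqrt(7))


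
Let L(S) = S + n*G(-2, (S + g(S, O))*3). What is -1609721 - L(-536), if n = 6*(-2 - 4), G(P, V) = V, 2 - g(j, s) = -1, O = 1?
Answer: -1666749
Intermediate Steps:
g(j, s) = 3 (g(j, s) = 2 - 1*(-1) = 2 + 1 = 3)
n = -36 (n = 6*(-6) = -36)
L(S) = -324 - 107*S (L(S) = S - 36*(S + 3)*3 = S - 36*(3 + S)*3 = S - 36*(9 + 3*S) = S + (-324 - 108*S) = -324 - 107*S)
-1609721 - L(-536) = -1609721 - (-324 - 107*(-536)) = -1609721 - (-324 + 57352) = -1609721 - 1*57028 = -1609721 - 57028 = -1666749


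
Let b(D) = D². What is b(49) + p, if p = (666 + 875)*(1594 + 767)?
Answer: 3640702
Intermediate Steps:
p = 3638301 (p = 1541*2361 = 3638301)
b(49) + p = 49² + 3638301 = 2401 + 3638301 = 3640702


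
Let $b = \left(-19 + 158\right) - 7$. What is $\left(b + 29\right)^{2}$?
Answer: $25921$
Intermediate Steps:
$b = 132$ ($b = 139 - 7 = 132$)
$\left(b + 29\right)^{2} = \left(132 + 29\right)^{2} = 161^{2} = 25921$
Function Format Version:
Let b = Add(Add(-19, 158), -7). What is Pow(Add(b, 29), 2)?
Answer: 25921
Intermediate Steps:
b = 132 (b = Add(139, -7) = 132)
Pow(Add(b, 29), 2) = Pow(Add(132, 29), 2) = Pow(161, 2) = 25921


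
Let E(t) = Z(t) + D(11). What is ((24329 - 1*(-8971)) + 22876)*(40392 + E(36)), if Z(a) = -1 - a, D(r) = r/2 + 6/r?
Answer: 24940542984/11 ≈ 2.2673e+9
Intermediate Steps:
D(r) = r/2 + 6/r (D(r) = r*(1/2) + 6/r = r/2 + 6/r)
E(t) = 111/22 - t (E(t) = (-1 - t) + ((1/2)*11 + 6/11) = (-1 - t) + (11/2 + 6*(1/11)) = (-1 - t) + (11/2 + 6/11) = (-1 - t) + 133/22 = 111/22 - t)
((24329 - 1*(-8971)) + 22876)*(40392 + E(36)) = ((24329 - 1*(-8971)) + 22876)*(40392 + (111/22 - 1*36)) = ((24329 + 8971) + 22876)*(40392 + (111/22 - 36)) = (33300 + 22876)*(40392 - 681/22) = 56176*(887943/22) = 24940542984/11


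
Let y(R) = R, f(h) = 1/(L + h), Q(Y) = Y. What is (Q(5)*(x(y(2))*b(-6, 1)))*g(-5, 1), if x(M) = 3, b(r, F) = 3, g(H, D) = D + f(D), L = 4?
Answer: 54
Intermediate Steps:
f(h) = 1/(4 + h)
g(H, D) = D + 1/(4 + D)
(Q(5)*(x(y(2))*b(-6, 1)))*g(-5, 1) = (5*(3*3))*((1 + 1*(4 + 1))/(4 + 1)) = (5*9)*((1 + 1*5)/5) = 45*((1 + 5)/5) = 45*((1/5)*6) = 45*(6/5) = 54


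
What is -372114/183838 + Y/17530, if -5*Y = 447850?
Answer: -1149476404/161134007 ≈ -7.1337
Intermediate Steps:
Y = -89570 (Y = -⅕*447850 = -89570)
-372114/183838 + Y/17530 = -372114/183838 - 89570/17530 = -372114*1/183838 - 89570*1/17530 = -186057/91919 - 8957/1753 = -1149476404/161134007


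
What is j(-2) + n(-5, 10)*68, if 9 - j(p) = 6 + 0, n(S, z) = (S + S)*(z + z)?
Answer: -13597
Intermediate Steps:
n(S, z) = 4*S*z (n(S, z) = (2*S)*(2*z) = 4*S*z)
j(p) = 3 (j(p) = 9 - (6 + 0) = 9 - 1*6 = 9 - 6 = 3)
j(-2) + n(-5, 10)*68 = 3 + (4*(-5)*10)*68 = 3 - 200*68 = 3 - 13600 = -13597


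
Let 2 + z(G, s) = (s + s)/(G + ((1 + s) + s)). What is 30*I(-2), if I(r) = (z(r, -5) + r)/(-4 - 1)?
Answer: 204/11 ≈ 18.545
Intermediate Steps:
z(G, s) = -2 + 2*s/(1 + G + 2*s) (z(G, s) = -2 + (s + s)/(G + ((1 + s) + s)) = -2 + (2*s)/(G + (1 + 2*s)) = -2 + (2*s)/(1 + G + 2*s) = -2 + 2*s/(1 + G + 2*s))
I(r) = -r/5 - 2*(4 - r)/(5*(-9 + r)) (I(r) = (2*(-1 - r - 1*(-5))/(1 + r + 2*(-5)) + r)/(-4 - 1) = (2*(-1 - r + 5)/(1 + r - 10) + r)/(-5) = (2*(4 - r)/(-9 + r) + r)*(-⅕) = (r + 2*(4 - r)/(-9 + r))*(-⅕) = -r/5 - 2*(4 - r)/(5*(-9 + r)))
30*I(-2) = 30*((-8 - 1*(-2)² + 11*(-2))/(5*(-9 - 2))) = 30*((⅕)*(-8 - 1*4 - 22)/(-11)) = 30*((⅕)*(-1/11)*(-8 - 4 - 22)) = 30*((⅕)*(-1/11)*(-34)) = 30*(34/55) = 204/11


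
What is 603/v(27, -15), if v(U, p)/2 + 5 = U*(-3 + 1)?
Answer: -603/118 ≈ -5.1102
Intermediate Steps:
v(U, p) = -10 - 4*U (v(U, p) = -10 + 2*(U*(-3 + 1)) = -10 + 2*(U*(-2)) = -10 + 2*(-2*U) = -10 - 4*U)
603/v(27, -15) = 603/(-10 - 4*27) = 603/(-10 - 108) = 603/(-118) = 603*(-1/118) = -603/118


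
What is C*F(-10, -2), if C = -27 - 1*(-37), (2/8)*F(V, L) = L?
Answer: -80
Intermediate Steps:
F(V, L) = 4*L
C = 10 (C = -27 + 37 = 10)
C*F(-10, -2) = 10*(4*(-2)) = 10*(-8) = -80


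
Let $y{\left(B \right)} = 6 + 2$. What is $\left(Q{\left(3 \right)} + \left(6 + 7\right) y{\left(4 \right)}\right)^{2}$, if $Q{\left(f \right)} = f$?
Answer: $11449$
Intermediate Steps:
$y{\left(B \right)} = 8$
$\left(Q{\left(3 \right)} + \left(6 + 7\right) y{\left(4 \right)}\right)^{2} = \left(3 + \left(6 + 7\right) 8\right)^{2} = \left(3 + 13 \cdot 8\right)^{2} = \left(3 + 104\right)^{2} = 107^{2} = 11449$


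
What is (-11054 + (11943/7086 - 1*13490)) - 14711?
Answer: -92716329/2362 ≈ -39253.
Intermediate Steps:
(-11054 + (11943/7086 - 1*13490)) - 14711 = (-11054 + (11943*(1/7086) - 13490)) - 14711 = (-11054 + (3981/2362 - 13490)) - 14711 = (-11054 - 31859399/2362) - 14711 = -57968947/2362 - 14711 = -92716329/2362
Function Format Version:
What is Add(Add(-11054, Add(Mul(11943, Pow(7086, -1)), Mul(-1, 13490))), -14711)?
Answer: Rational(-92716329, 2362) ≈ -39253.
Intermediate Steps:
Add(Add(-11054, Add(Mul(11943, Pow(7086, -1)), Mul(-1, 13490))), -14711) = Add(Add(-11054, Add(Mul(11943, Rational(1, 7086)), -13490)), -14711) = Add(Add(-11054, Add(Rational(3981, 2362), -13490)), -14711) = Add(Add(-11054, Rational(-31859399, 2362)), -14711) = Add(Rational(-57968947, 2362), -14711) = Rational(-92716329, 2362)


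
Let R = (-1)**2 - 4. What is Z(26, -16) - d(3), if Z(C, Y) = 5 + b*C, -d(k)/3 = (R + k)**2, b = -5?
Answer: -125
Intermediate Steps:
R = -3 (R = 1 - 4 = -3)
d(k) = -3*(-3 + k)**2
Z(C, Y) = 5 - 5*C
Z(26, -16) - d(3) = (5 - 5*26) - (-3)*(-3 + 3)**2 = (5 - 130) - (-3)*0**2 = -125 - (-3)*0 = -125 - 1*0 = -125 + 0 = -125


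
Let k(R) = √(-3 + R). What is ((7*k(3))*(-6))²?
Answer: 0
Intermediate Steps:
((7*k(3))*(-6))² = ((7*√(-3 + 3))*(-6))² = ((7*√0)*(-6))² = ((7*0)*(-6))² = (0*(-6))² = 0² = 0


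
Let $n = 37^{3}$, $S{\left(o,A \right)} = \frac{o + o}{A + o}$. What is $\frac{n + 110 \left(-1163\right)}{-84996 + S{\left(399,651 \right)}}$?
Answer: $\frac{1931925}{2124881} \approx 0.90919$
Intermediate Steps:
$S{\left(o,A \right)} = \frac{2 o}{A + o}$
$n = 50653$
$\frac{n + 110 \left(-1163\right)}{-84996 + S{\left(399,651 \right)}} = \frac{50653 + 110 \left(-1163\right)}{-84996 + 2 \cdot 399 \frac{1}{651 + 399}} = \frac{50653 - 127930}{-84996 + 2 \cdot 399 \cdot \frac{1}{1050}} = - \frac{77277}{-84996 + 2 \cdot 399 \cdot \frac{1}{1050}} = - \frac{77277}{-84996 + \frac{19}{25}} = - \frac{77277}{- \frac{2124881}{25}} = \left(-77277\right) \left(- \frac{25}{2124881}\right) = \frac{1931925}{2124881}$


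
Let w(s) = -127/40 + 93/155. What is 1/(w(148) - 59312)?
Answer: -40/2372583 ≈ -1.6859e-5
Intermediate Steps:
w(s) = -103/40 (w(s) = -127*1/40 + 93*(1/155) = -127/40 + ⅗ = -103/40)
1/(w(148) - 59312) = 1/(-103/40 - 59312) = 1/(-2372583/40) = -40/2372583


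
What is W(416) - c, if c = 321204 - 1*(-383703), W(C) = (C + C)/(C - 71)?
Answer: -243192083/345 ≈ -7.0491e+5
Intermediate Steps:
W(C) = 2*C/(-71 + C) (W(C) = (2*C)/(-71 + C) = 2*C/(-71 + C))
c = 704907 (c = 321204 + 383703 = 704907)
W(416) - c = 2*416/(-71 + 416) - 1*704907 = 2*416/345 - 704907 = 2*416*(1/345) - 704907 = 832/345 - 704907 = -243192083/345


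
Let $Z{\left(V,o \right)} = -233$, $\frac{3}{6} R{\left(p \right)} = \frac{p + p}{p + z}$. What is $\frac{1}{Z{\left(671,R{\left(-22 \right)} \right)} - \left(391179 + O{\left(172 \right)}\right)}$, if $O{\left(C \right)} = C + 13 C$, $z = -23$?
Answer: $- \frac{1}{393820} \approx -2.5392 \cdot 10^{-6}$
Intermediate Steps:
$R{\left(p \right)} = \frac{4 p}{-23 + p}$ ($R{\left(p \right)} = 2 \frac{p + p}{p - 23} = 2 \frac{2 p}{-23 + p} = \frac{4 p}{-23 + p}$)
$O{\left(C \right)} = 14 C$
$\frac{1}{Z{\left(671,R{\left(-22 \right)} \right)} - \left(391179 + O{\left(172 \right)}\right)} = \frac{1}{-233 - \left(391179 + 14 \cdot 172\right)} = \frac{1}{-233 - 393587} = \frac{1}{-393820} = - \frac{1}{393820}$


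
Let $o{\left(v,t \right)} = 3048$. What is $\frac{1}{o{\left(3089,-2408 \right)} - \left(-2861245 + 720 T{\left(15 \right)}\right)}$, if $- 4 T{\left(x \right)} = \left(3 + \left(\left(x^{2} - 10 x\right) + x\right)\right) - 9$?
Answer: $\frac{1}{2879413} \approx 3.4729 \cdot 10^{-7}$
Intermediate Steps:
$T{\left(x \right)} = \frac{3}{2} - \frac{x^{2}}{4} + \frac{9 x}{4}$ ($T{\left(x \right)} = - \frac{\left(3 + \left(\left(x^{2} - 10 x\right) + x\right)\right) - 9}{4} = - \frac{\left(3 + \left(x^{2} - 9 x\right)\right) - 9}{4} = - \frac{\left(3 + x^{2} - 9 x\right) - 9}{4} = - \frac{-6 + x^{2} - 9 x}{4} = \frac{3}{2} - \frac{x^{2}}{4} + \frac{9 x}{4}$)
$\frac{1}{o{\left(3089,-2408 \right)} - \left(-2861245 + 720 T{\left(15 \right)}\right)} = \frac{1}{3048 + \left(\left(\left(- 720 \left(\frac{3}{2} - \frac{15^{2}}{4} + \frac{9}{4} \cdot 15\right) + \left(-146 + 379\right)\right) + 2991233\right) - 130221\right)} = \frac{1}{3048 + \left(\left(\left(- 720 \left(\frac{3}{2} - \frac{225}{4} + \frac{135}{4}\right) + 233\right) + 2991233\right) - 130221\right)} = \frac{1}{3048 + \left(\left(\left(\left(-720\right) \left(-21\right) + 233\right) + 2991233\right) - 130221\right)} = \frac{1}{3048 + \left(\left(\left(15120 + 233\right) + 2991233\right) - 130221\right)} = \frac{1}{3048 + \left(\left(15353 + 2991233\right) - 130221\right)} = \frac{1}{3048 + \left(3006586 - 130221\right)} = \frac{1}{3048 + 2876365} = \frac{1}{2879413}$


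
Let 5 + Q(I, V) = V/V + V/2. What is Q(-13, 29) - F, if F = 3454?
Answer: -6887/2 ≈ -3443.5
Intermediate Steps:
Q(I, V) = -4 + V/2 (Q(I, V) = -5 + (V/V + V/2) = -5 + (1 + V*(1/2)) = -5 + (1 + V/2) = -4 + V/2)
Q(-13, 29) - F = (-4 + (1/2)*29) - 1*3454 = (-4 + 29/2) - 3454 = 21/2 - 3454 = -6887/2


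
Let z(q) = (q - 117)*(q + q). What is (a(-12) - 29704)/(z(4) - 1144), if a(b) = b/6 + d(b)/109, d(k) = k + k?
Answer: 1618989/111616 ≈ 14.505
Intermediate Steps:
d(k) = 2*k
a(b) = 121*b/654 (a(b) = b/6 + (2*b)/109 = b*(1/6) + (2*b)*(1/109) = b/6 + 2*b/109 = 121*b/654)
z(q) = 2*q*(-117 + q) (z(q) = (-117 + q)*(2*q) = 2*q*(-117 + q))
(a(-12) - 29704)/(z(4) - 1144) = ((121/654)*(-12) - 29704)/(2*4*(-117 + 4) - 1144) = (-242/109 - 29704)/(2*4*(-113) - 1144) = -3237978/(109*(-904 - 1144)) = -3237978/109/(-2048) = -3237978/109*(-1/2048) = 1618989/111616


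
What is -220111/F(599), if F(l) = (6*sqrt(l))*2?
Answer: -220111*sqrt(599)/7188 ≈ -749.46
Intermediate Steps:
F(l) = 12*sqrt(l)
-220111/F(599) = -220111*sqrt(599)/7188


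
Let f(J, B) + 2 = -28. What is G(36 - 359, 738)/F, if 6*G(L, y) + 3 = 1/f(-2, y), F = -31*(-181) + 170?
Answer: -91/1040580 ≈ -8.7451e-5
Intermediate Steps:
F = 5781 (F = 5611 + 170 = 5781)
f(J, B) = -30 (f(J, B) = -2 - 28 = -30)
G(L, y) = -91/180 (G(L, y) = -½ + (⅙)/(-30) = -½ + (⅙)*(-1/30) = -½ - 1/180 = -91/180)
G(36 - 359, 738)/F = -91/180/5781 = -91/180*1/5781 = -91/1040580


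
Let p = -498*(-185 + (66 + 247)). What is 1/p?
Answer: -1/63744 ≈ -1.5688e-5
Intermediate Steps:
p = -63744 (p = -498*(-185 + 313) = -498*128 = -63744)
1/p = 1/(-63744) = -1/63744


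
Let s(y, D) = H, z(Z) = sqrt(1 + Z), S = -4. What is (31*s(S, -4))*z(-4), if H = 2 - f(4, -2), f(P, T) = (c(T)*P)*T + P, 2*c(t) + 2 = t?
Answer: -558*I*sqrt(3) ≈ -966.48*I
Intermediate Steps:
c(t) = -1 + t/2
f(P, T) = P + P*T*(-1 + T/2) (f(P, T) = ((-1 + T/2)*P)*T + P = (P*(-1 + T/2))*T + P = P*T*(-1 + T/2) + P = P + P*T*(-1 + T/2))
H = -18 (H = 2 - 4*(2 - 2*(-2 - 2))/2 = 2 - 4*(2 - 2*(-4))/2 = 2 - 4*(2 + 8)/2 = 2 - 4*10/2 = 2 - 1*20 = 2 - 20 = -18)
s(y, D) = -18
(31*s(S, -4))*z(-4) = (31*(-18))*sqrt(1 - 4) = -558*I*sqrt(3)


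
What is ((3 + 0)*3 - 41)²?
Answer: 1024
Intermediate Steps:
((3 + 0)*3 - 41)² = (3*3 - 41)² = (9 - 41)² = (-32)² = 1024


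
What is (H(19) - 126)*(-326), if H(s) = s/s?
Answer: 40750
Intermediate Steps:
H(s) = 1
(H(19) - 126)*(-326) = (1 - 126)*(-326) = -125*(-326) = 40750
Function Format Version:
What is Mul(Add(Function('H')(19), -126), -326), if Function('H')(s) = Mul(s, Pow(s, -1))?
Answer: 40750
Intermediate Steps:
Function('H')(s) = 1
Mul(Add(Function('H')(19), -126), -326) = Mul(Add(1, -126), -326) = Mul(-125, -326) = 40750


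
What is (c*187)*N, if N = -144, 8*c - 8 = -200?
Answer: 646272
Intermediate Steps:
c = -24 (c = 1 + (⅛)*(-200) = 1 - 25 = -24)
(c*187)*N = -24*187*(-144) = -4488*(-144) = 646272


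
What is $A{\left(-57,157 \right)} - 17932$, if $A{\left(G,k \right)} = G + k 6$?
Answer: $-17047$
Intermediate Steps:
$A{\left(G,k \right)} = G + 6 k$
$A{\left(-57,157 \right)} - 17932 = \left(-57 + 6 \cdot 157\right) - 17932 = \left(-57 + 942\right) - 17932 = 885 - 17932 = -17047$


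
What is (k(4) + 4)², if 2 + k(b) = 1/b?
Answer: 81/16 ≈ 5.0625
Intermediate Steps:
k(b) = -2 + 1/b
(k(4) + 4)² = ((-2 + 1/4) + 4)² = ((-2 + ¼) + 4)² = (-7/4 + 4)² = (9/4)² = 81/16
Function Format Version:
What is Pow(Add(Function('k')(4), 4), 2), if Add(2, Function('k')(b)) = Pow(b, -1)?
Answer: Rational(81, 16) ≈ 5.0625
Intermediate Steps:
Function('k')(b) = Add(-2, Pow(b, -1))
Pow(Add(Function('k')(4), 4), 2) = Pow(Add(Add(-2, Pow(4, -1)), 4), 2) = Pow(Add(Add(-2, Rational(1, 4)), 4), 2) = Pow(Add(Rational(-7, 4), 4), 2) = Pow(Rational(9, 4), 2) = Rational(81, 16)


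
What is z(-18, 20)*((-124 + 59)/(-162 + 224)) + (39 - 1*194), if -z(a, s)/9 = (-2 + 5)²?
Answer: -4345/62 ≈ -70.081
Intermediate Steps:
z(a, s) = -81 (z(a, s) = -9*(-2 + 5)² = -9*3² = -9*9 = -81)
z(-18, 20)*((-124 + 59)/(-162 + 224)) + (39 - 1*194) = -81*(-124 + 59)/(-162 + 224) + (39 - 1*194) = -(-5265)/62 + (39 - 194) = -(-5265)/62 - 155 = -81*(-65/62) - 155 = 5265/62 - 155 = -4345/62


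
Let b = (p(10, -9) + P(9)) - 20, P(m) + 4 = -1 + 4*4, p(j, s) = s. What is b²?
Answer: 324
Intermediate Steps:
P(m) = 11 (P(m) = -4 + (-1 + 4*4) = -4 + (-1 + 16) = -4 + 15 = 11)
b = -18 (b = (-9 + 11) - 20 = 2 - 20 = -18)
b² = (-18)² = 324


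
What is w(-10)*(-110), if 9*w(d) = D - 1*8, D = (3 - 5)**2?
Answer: 440/9 ≈ 48.889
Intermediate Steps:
D = 4 (D = (-2)**2 = 4)
w(d) = -4/9 (w(d) = (4 - 1*8)/9 = (4 - 8)/9 = (1/9)*(-4) = -4/9)
w(-10)*(-110) = -4/9*(-110) = 440/9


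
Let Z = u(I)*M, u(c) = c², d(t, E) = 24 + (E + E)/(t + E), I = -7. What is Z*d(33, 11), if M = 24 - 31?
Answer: -16807/2 ≈ -8403.5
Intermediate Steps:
d(t, E) = 24 + 2*E/(E + t) (d(t, E) = 24 + (2*E)/(E + t) = 24 + 2*E/(E + t))
M = -7
Z = -343 (Z = (-7)²*(-7) = 49*(-7) = -343)
Z*d(33, 11) = -686*(12*33 + 13*11)/(11 + 33) = -686*(396 + 143)/44 = -686*539/44 = -343*49/2 = -16807/2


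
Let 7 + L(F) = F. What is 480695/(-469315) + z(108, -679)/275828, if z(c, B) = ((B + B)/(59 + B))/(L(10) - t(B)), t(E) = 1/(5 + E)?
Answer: -169694720156219/165677785921340 ≈ -1.0242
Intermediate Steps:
L(F) = -7 + F
z(c, B) = 2*B/((3 - 1/(5 + B))*(59 + B)) (z(c, B) = ((B + B)/(59 + B))/((-7 + 10) - 1/(5 + B)) = ((2*B)/(59 + B))/(3 - 1/(5 + B)) = (2*B/(59 + B))/(3 - 1/(5 + B)) = 2*B/((3 - 1/(5 + B))*(59 + B)))
480695/(-469315) + z(108, -679)/275828 = 480695/(-469315) + (2*(-679)*(5 - 679)/(826 + 3*(-679)² + 191*(-679)))/275828 = 480695*(-1/469315) + (2*(-679)*(-674)/(826 + 3*461041 - 129689))*(1/275828) = -96139/93863 + (2*(-679)*(-674)/(826 + 1383123 - 129689))*(1/275828) = -96139/93863 + (2*(-679)*(-674)/1254260)*(1/275828) = -96139/93863 + (2*(-679)*(1/1254260)*(-674))*(1/275828) = -96139/93863 + (32689/44795)*(1/275828) = -96139/93863 + 32689/12355715260 = -169694720156219/165677785921340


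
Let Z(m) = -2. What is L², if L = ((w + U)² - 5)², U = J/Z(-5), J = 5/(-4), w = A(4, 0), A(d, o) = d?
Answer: 1210882360801/16777216 ≈ 72174.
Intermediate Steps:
w = 4
J = -5/4 (J = 5*(-¼) = -5/4 ≈ -1.2500)
U = 5/8 (U = -5/4/(-2) = -5/4*(-½) = 5/8 ≈ 0.62500)
L = 1100401/4096 (L = ((4 + 5/8)² - 5)² = ((37/8)² - 5)² = (1369/64 - 5)² = (1049/64)² = 1100401/4096 ≈ 268.65)
L² = (1100401/4096)² = 1210882360801/16777216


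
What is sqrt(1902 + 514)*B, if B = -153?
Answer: -612*sqrt(151) ≈ -7520.4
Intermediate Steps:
sqrt(1902 + 514)*B = sqrt(1902 + 514)*(-153) = sqrt(2416)*(-153) = (4*sqrt(151))*(-153) = -612*sqrt(151)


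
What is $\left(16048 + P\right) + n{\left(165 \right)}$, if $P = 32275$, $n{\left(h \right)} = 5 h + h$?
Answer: $49313$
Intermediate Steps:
$n{\left(h \right)} = 6 h$
$\left(16048 + P\right) + n{\left(165 \right)} = \left(16048 + 32275\right) + 6 \cdot 165 = 48323 + 990 = 49313$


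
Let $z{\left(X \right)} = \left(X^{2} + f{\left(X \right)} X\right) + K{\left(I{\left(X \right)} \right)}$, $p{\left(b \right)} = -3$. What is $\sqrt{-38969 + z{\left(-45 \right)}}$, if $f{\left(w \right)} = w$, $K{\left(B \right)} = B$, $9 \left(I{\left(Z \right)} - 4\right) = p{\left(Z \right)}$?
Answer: $\frac{i \sqrt{314238}}{3} \approx 186.86 i$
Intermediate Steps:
$I{\left(Z \right)} = \frac{11}{3}$ ($I{\left(Z \right)} = 4 + \frac{1}{9} \left(-3\right) = 4 - \frac{1}{3} = \frac{11}{3}$)
$z{\left(X \right)} = \frac{11}{3} + 2 X^{2}$ ($z{\left(X \right)} = \left(X^{2} + X X\right) + \frac{11}{3} = \left(X^{2} + X^{2}\right) + \frac{11}{3} = 2 X^{2} + \frac{11}{3} = \frac{11}{3} + 2 X^{2}$)
$\sqrt{-38969 + z{\left(-45 \right)}} = \sqrt{-38969 + \left(\frac{11}{3} + 2 \left(-45\right)^{2}\right)} = \sqrt{-38969 + \left(\frac{11}{3} + 2 \cdot 2025\right)} = \sqrt{-38969 + \left(\frac{11}{3} + 4050\right)} = \sqrt{-38969 + \frac{12161}{3}} = \sqrt{- \frac{104746}{3}} = \frac{i \sqrt{314238}}{3}$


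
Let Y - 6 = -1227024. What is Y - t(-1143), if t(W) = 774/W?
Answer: -155831200/127 ≈ -1.2270e+6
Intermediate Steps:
Y = -1227018 (Y = 6 - 1227024 = -1227018)
Y - t(-1143) = -1227018 - 774/(-1143) = -1227018 - 774*(-1)/1143 = -1227018 - 1*(-86/127) = -1227018 + 86/127 = -155831200/127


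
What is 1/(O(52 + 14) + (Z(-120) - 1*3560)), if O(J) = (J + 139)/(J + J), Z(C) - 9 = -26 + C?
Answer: -132/487799 ≈ -0.00027060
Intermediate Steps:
Z(C) = -17 + C (Z(C) = 9 + (-26 + C) = -17 + C)
O(J) = (139 + J)/(2*J) (O(J) = (139 + J)/((2*J)) = (139 + J)*(1/(2*J)) = (139 + J)/(2*J))
1/(O(52 + 14) + (Z(-120) - 1*3560)) = 1/((139 + (52 + 14))/(2*(52 + 14)) + ((-17 - 120) - 1*3560)) = 1/((½)*(139 + 66)/66 + (-137 - 3560)) = 1/((½)*(1/66)*205 - 3697) = 1/(205/132 - 3697) = 1/(-487799/132) = -132/487799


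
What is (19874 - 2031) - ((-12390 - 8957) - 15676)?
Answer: 54866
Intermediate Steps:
(19874 - 2031) - ((-12390 - 8957) - 15676) = 17843 - (-21347 - 15676) = 17843 - 1*(-37023) = 17843 + 37023 = 54866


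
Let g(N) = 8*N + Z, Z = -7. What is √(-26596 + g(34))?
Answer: I*√26331 ≈ 162.27*I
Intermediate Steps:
g(N) = -7 + 8*N (g(N) = 8*N - 7 = -7 + 8*N)
√(-26596 + g(34)) = √(-26596 + (-7 + 8*34)) = √(-26596 + (-7 + 272)) = √(-26596 + 265) = √(-26331) = I*√26331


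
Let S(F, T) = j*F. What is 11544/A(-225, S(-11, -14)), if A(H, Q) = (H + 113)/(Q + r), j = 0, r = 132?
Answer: -95238/7 ≈ -13605.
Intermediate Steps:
S(F, T) = 0 (S(F, T) = 0*F = 0)
A(H, Q) = (113 + H)/(132 + Q) (A(H, Q) = (H + 113)/(Q + 132) = (113 + H)/(132 + Q))
11544/A(-225, S(-11, -14)) = 11544/(((113 - 225)/(132 + 0))) = 11544/((-112/132)) = 11544/(((1/132)*(-112))) = 11544/(-28/33) = 11544*(-33/28) = -95238/7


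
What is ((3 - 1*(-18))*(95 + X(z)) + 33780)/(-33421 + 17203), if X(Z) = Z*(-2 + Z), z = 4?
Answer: -11981/5406 ≈ -2.2162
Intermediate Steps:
((3 - 1*(-18))*(95 + X(z)) + 33780)/(-33421 + 17203) = ((3 - 1*(-18))*(95 + 4*(-2 + 4)) + 33780)/(-33421 + 17203) = ((3 + 18)*(95 + 4*2) + 33780)/(-16218) = (21*(95 + 8) + 33780)*(-1/16218) = (21*103 + 33780)*(-1/16218) = (2163 + 33780)*(-1/16218) = 35943*(-1/16218) = -11981/5406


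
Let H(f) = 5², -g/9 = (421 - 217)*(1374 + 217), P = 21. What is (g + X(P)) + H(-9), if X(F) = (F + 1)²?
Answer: -2920567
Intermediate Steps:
X(F) = (1 + F)²
g = -2921076 (g = -9*(421 - 217)*(1374 + 217) = -1836*1591 = -9*324564 = -2921076)
H(f) = 25
(g + X(P)) + H(-9) = (-2921076 + (1 + 21)²) + 25 = (-2921076 + 22²) + 25 = (-2921076 + 484) + 25 = -2920592 + 25 = -2920567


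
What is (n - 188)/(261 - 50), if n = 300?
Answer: 112/211 ≈ 0.53081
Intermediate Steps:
(n - 188)/(261 - 50) = (300 - 188)/(261 - 50) = 112/211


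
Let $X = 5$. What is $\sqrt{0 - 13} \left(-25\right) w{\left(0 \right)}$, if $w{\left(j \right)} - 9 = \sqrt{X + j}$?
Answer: $25 i \sqrt{13} \left(-9 - \sqrt{5}\right) \approx - 1012.8 i$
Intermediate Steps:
$w{\left(j \right)} = 9 + \sqrt{5 + j}$
$\sqrt{0 - 13} \left(-25\right) w{\left(0 \right)} = \sqrt{0 - 13} \left(-25\right) \left(9 + \sqrt{5 + 0}\right) = \sqrt{-13} \left(-25\right) \left(9 + \sqrt{5}\right) = i \sqrt{13} \left(-25\right) \left(9 + \sqrt{5}\right) = - 25 i \sqrt{13} \left(9 + \sqrt{5}\right)$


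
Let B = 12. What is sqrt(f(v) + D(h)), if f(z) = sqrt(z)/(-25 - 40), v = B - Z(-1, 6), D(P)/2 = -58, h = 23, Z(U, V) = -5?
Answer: sqrt(-490100 - 65*sqrt(17))/65 ≈ 10.773*I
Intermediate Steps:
D(P) = -116 (D(P) = 2*(-58) = -116)
v = 17 (v = 12 - 1*(-5) = 12 + 5 = 17)
f(z) = -sqrt(z)/65 (f(z) = sqrt(z)/(-65) = -sqrt(z)/65)
sqrt(f(v) + D(h)) = sqrt(-sqrt(17)/65 - 116) = sqrt(-116 - sqrt(17)/65)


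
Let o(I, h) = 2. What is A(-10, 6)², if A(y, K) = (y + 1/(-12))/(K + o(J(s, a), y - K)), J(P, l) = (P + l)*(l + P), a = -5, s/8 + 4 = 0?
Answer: 14641/9216 ≈ 1.5886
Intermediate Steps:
s = -32 (s = -32 + 8*0 = -32 + 0 = -32)
J(P, l) = (P + l)² (J(P, l) = (P + l)*(P + l) = (P + l)²)
A(y, K) = (-1/12 + y)/(2 + K) (A(y, K) = (y + 1/(-12))/(K + 2) = (y - 1/12)/(2 + K) = (-1/12 + y)/(2 + K))
A(-10, 6)² = ((-1/12 - 10)/(2 + 6))² = (-121/12/8)² = ((⅛)*(-121/12))² = (-121/96)² = 14641/9216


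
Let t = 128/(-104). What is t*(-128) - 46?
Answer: 1450/13 ≈ 111.54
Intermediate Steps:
t = -16/13 (t = 128*(-1/104) = -16/13 ≈ -1.2308)
t*(-128) - 46 = -16/13*(-128) - 46 = 2048/13 - 46 = 1450/13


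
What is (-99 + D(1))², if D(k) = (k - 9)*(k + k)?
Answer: 13225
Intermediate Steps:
D(k) = 2*k*(-9 + k) (D(k) = (-9 + k)*(2*k) = 2*k*(-9 + k))
(-99 + D(1))² = (-99 + 2*1*(-9 + 1))² = (-99 + 2*1*(-8))² = (-99 - 16)² = (-115)² = 13225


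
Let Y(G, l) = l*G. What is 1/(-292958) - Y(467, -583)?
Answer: 79761038037/292958 ≈ 2.7226e+5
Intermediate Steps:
Y(G, l) = G*l
1/(-292958) - Y(467, -583) = 1/(-292958) - 467*(-583) = -1/292958 - 1*(-272261) = -1/292958 + 272261 = 79761038037/292958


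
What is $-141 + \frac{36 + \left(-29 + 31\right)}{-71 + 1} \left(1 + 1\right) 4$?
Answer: $- \frac{5087}{35} \approx -145.34$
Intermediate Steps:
$-141 + \frac{36 + \left(-29 + 31\right)}{-71 + 1} \left(1 + 1\right) 4 = -141 + \frac{36 + 2}{-70} \cdot 2 \cdot 4 = -141 + 38 \left(- \frac{1}{70}\right) 8 = -141 - \frac{152}{35} = - \frac{5087}{35}$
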